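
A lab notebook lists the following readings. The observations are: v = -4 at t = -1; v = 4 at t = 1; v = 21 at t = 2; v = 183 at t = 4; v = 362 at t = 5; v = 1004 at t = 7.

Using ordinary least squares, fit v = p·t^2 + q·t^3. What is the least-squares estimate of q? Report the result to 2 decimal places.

The normal equations are: 3300·p + 20988·q = 61258;  20988·p + 137436·q = 401510.
(Σt^2·t^2 = 3300, Σt^2·t^3 = 20988, Σt^3·t^3 = 137436, Σt^2·v = 61258, Σt^3·v = 401510.)
Δ = 3300·137436 − 20988² = 13042656.
p = (61258·137436 − 20988·401510)/13042656 = -163279/271722; q = (3300·401510 − 20988·61258)/13042656 = 37216/12351.

q = 3.01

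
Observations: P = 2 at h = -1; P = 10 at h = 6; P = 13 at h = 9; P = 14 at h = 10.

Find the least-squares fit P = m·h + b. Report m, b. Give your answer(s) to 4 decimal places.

m = 1.0946, b = 3.1824

With design matrix M, MᵀM = [[218, 24]; [24, 4]] and MᵀP = [315, 39]ᵀ.
Determinant 218·4 − 24² = 296.
m = (315·4 − 24·39)/296 = 81/74; b = (218·39 − 24·315)/296 = 471/148.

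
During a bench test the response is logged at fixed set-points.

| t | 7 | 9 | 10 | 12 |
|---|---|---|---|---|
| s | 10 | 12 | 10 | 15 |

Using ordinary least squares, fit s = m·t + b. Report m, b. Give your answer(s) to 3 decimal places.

From the data, Σt·t = 374, Σt = 38, Σ1 = 4.
For Xᵀs: Σt·s = 458, Σs = 47.
Eliminating b: 4·(row 1) − 38·(row 2) gives 52·m = 4·458 − 38·47 = 46, so m = 23/26.
Then b = (47 − 38·(23/26))/4 = 87/26.

m = 0.885, b = 3.346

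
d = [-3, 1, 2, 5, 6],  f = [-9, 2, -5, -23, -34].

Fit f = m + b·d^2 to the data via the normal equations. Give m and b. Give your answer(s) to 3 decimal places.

MᵀM·[m, b]ᵀ = Mᵀf reads: 5·m + 75·b = -69;  75·m + 2019·b = -1898.
Eliminating b: 2019·(row 1) − 75·(row 2) gives 4470·m = 2019·(-69) − 75·(-1898) = 3039, so m = 1013/1490.
Then b = ((-1898) − 75·(1013/1490))/2019 = -863/894.

m = 0.680, b = -0.965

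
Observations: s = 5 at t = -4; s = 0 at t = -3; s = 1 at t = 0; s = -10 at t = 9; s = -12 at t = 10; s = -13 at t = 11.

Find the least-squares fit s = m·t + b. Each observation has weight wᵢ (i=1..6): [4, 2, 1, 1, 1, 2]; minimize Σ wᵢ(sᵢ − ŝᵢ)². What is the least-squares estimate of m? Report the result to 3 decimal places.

The normal equations are: 505·m + 19·b = -576;  19·m + 11·b = -27.
Eliminating b: 11·(row 1) − 19·(row 2) gives 5194·m = 11·(-576) − 19·(-27) = -5823, so m = -5823/5194.
Then b = ((-27) − 19·(-5823/5194))/11 = -2691/5194.

m = -1.121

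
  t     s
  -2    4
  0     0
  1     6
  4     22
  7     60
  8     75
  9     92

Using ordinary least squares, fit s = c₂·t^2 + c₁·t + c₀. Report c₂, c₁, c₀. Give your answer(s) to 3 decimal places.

Compute the Gram sums: Σt^2·t^2 = 13331, Σt^2·t = 1641, Σt^2 = 215, Σt·t = 215, Σt = 27, Σ1 = 7.
For Mᵀs: Σt^2·s = 15566, Σt·s = 1934, Σs = 259.
So MᵀM·[c₂, c₁, c₀]ᵀ = Mᵀs: [[13331, 1641, 215]; [1641, 215, 27]; [215, 27, 7]]·[c₂, c₁, c₀]ᵀ = [15566, 1934, 259]ᵀ.
Solving the 3×3 system (Gaussian elimination) gives c₂ = 296733/304162, c₁ = 392659/304162, c₀ = 312755/152081.

c₂ = 0.976, c₁ = 1.291, c₀ = 2.057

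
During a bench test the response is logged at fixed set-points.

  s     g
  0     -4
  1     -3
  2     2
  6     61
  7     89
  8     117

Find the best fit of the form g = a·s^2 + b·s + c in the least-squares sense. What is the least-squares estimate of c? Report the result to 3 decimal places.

c = -3.754

Compute the Gram sums: Σs^2·s^2 = 7810, Σs^2·s = 1080, Σs^2 = 154, Σs·s = 154, Σs = 24, Σ1 = 6.
For Xᵀg: Σs^2·g = 14050, Σs·g = 1926, Σg = 262.
Inverting the 3×3 Gram matrix, [a, b, c]ᵀ = [226/109, -4581/3161, -11865/3161]ᵀ.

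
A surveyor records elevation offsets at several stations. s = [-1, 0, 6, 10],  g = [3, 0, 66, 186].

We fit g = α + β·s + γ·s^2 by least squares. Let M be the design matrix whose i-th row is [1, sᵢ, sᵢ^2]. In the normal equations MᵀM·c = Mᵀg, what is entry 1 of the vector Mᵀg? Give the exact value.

Entry 1 ↔ basis 1, so (Mᵀg)_{1} = Σᵢ gᵢ = (1)·(3) + (1)·(0) + (1)·(66) + (1)·(186) = 255.

255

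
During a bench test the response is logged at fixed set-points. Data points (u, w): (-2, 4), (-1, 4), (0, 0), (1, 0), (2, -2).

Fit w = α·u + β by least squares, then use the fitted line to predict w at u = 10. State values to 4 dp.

MᵀM·[α, β]ᵀ = Mᵀw reads: 10·α + 0·β = -16;  0·α + 5·β = 6.
Eliminating β: 5·(row 1) − 0·(row 2) gives 50·α = 5·(-16) − 0·6 = -80, so α = -8/5.
Then β = (6 − 0·(-8/5))/5 = 6/5.
At u = 10: ŵ = (-8/5)·(10) + (6/5)·(1) = -74/5.

ŵ = -14.8000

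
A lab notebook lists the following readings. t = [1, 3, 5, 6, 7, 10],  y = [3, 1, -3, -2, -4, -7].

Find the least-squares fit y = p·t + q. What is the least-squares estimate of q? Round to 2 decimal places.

q = 3.95

Setting ∂/∂p … = 0 gives: 220·p + 32·q = -119;  32·p + 6·q = -12.
(Σt·t = 220, Σt = 32, Σ1 = 6, Σt·y = -119, Σy = -12.)
Determinant 220·6 − 32² = 296.
p = ((-119)·6 − 32·(-12))/296 = -165/148; q = (220·(-12) − 32·(-119))/296 = 146/37.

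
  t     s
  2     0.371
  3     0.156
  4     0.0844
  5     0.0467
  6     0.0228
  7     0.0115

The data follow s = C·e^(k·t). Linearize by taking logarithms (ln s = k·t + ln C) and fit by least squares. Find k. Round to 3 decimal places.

k = -0.678

Let Y = ln s. Fitting Y = k·t + ln C by least squares:
Σt = 27.0000, Σ(t)² = 139.0000, Σln s = -16.6321, Σt·ln s = -86.7094.
Normal system: [[139.0000, 27.0000]; [27.0000, 6]]·[k, ln C]ᵀ = [-86.7094, -16.6321]ᵀ.
Slope k = (n·Σt·ln s − Σt·Σln s)/(n·Σ(t)² − (Σt)²) = (6·-86.7094 − 27.0000·-16.6321)/105.0000 = -0.67801; ln C = (Σln s − k·Σt)/n = 0.27904.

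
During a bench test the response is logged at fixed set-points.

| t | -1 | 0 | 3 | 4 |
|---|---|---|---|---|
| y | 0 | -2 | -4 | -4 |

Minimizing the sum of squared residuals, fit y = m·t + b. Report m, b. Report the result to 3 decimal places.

m = -0.765, b = -1.353

Compute the Gram sums: Σt·t = 26, Σt = 6, Σ1 = 4.
Moment sums: Σt·y = -28, Σy = -10.
Normal equations: [[26, 6]; [6, 4]]·[m, b]ᵀ = [-28, -10]ᵀ.
Eliminating b: 4·(row 1) − 6·(row 2) gives 68·m = 4·(-28) − 6·(-10) = -52, so m = -13/17.
Then b = ((-10) − 6·(-13/17))/4 = -23/17.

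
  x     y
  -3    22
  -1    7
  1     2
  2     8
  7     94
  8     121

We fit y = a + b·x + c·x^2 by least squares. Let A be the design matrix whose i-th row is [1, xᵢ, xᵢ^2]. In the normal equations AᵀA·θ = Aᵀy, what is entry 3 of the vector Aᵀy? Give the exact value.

12589

Entry 3 ↔ basis x^2, so (Aᵀy)_{3} = Σᵢ (x^2)·yᵢ = (9)·(22) + (1)·(7) + (1)·(2) + (4)·(8) + (49)·(94) + (64)·(121) = 12589.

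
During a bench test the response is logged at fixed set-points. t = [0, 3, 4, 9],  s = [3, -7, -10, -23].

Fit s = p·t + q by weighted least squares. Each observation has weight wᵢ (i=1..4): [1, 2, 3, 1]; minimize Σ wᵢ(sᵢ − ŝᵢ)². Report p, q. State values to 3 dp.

From the data, Σwᵢ·t·t = 147, Σwᵢ·t = 27, Σwᵢ·1 = 7.
Right-hand side: Σwᵢ·t·s = -369, Σwᵢ·s = -64.
So AᵀWA·[p, q]ᵀ = AᵀWs: [[147, 27]; [27, 7]]·[p, q]ᵀ = [-369, -64]ᵀ.
Eliminating q: 7·(row 1) − 27·(row 2) gives 300·p = 7·(-369) − 27·(-64) = -855, so p = -57/20.
Then q = ((-64) − 27·(-57/20))/7 = 37/20.

p = -2.850, q = 1.850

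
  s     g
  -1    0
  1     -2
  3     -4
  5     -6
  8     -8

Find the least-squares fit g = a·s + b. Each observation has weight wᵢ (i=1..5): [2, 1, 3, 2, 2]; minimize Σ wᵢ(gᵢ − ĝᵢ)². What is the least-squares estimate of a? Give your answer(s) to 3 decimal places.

The normal equations are: 208·a + 34·b = -226;  34·a + 10·b = -42.
Δ = 208·10 − 34² = 924.
a = ((-226)·10 − 34·(-42))/924 = -208/231; b = (208·(-42) − 34·(-226))/924 = -263/231.

a = -0.900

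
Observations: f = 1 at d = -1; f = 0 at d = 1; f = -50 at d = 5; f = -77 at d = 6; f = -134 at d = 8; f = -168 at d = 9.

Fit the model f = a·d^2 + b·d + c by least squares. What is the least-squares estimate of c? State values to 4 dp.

c = 2.5624

The normal system XᵀX·[a, b, c]ᵀ = Xᵀf is [[12580, 1582, 208]; [1582, 208, 28]; [208, 28, 6]]·[a, b, c]ᵀ = [-26205, -3297, -428]ᵀ.
Inverting the 3×3 Gram matrix, [a, b, c]ᵀ = [-8457/4150, -2891/4150, 5317/2075]ᵀ.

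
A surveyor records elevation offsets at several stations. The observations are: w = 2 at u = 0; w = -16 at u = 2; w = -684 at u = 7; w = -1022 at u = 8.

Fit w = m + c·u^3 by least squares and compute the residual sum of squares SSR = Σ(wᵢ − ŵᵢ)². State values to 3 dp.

The normal system XᵀX·[m, c]ᵀ = Xᵀw is [[4, 863]; [863, 379857]]·[m, c]ᵀ = [-1720, -758004]ᵀ.
Δ = 4·379857 − 863² = 774659.
m = ((-1720)·379857 − 863·(-758004))/774659 = 803412/774659; c = (4·(-758004) − 863·(-1720))/774659 = -1547656/774659.
Residuals: 745906/774659, -816708/774659, 175840/774659, -105038/774659; SSR = 1633416/774659.

SSR = 2.109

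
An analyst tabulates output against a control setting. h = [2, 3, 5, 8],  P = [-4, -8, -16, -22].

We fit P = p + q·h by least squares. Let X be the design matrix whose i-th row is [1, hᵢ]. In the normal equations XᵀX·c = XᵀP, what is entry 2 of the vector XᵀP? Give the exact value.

-288

Entry 2 ↔ basis h, so (XᵀP)_{2} = Σᵢ (h)·Pᵢ = (2)·(-4) + (3)·(-8) + (5)·(-16) + (8)·(-22) = -288.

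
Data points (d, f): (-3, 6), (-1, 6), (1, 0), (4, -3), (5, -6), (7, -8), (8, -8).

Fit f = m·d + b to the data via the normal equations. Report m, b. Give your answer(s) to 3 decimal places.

m = -1.441, b = 2.466

XᵀX·[m, b]ᵀ = Xᵀf reads: 165·m + 21·b = -186;  21·m + 7·b = -13.
Eliminating b: 7·(row 1) − 21·(row 2) gives 714·m = 7·(-186) − 21·(-13) = -1029, so m = -49/34.
Then b = ((-13) − 21·(-49/34))/7 = 587/238.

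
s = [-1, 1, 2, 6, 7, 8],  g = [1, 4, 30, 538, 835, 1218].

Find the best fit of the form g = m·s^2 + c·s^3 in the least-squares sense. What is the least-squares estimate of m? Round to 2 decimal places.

m = 2.86

Compute the Gram sums: Σs^2·s^2 = 7811, Σs^2·s^3 = 57383, Σs^3·s^3 = 426515.
Moment sums: Σs^2·g = 138360, Σs^3·g = 1026472.
AᵀA·[m, c]ᵀ = Aᵀg becomes [[7811, 57383]; [57383, 426515]]·[m, c]ᵀ = [138360, 1026472]ᵀ.
det = 7811·426515 − 57383² = 38699976.
m = (138360·426515 − 57383·1026472)/38699976 = 13821578/4837497; c = (7811·1026472 − 57383·138360)/38699976 = 9782614/4837497.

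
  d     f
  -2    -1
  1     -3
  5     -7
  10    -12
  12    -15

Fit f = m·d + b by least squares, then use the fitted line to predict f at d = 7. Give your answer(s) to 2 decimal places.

f̂ = -9.39

Entries of AᵀA: Σd·d = 274, Σd = 26, Σ1 = 5.
Right-hand side: Σd·f = -336, Σf = -38.
Normal equations: [[274, 26]; [26, 5]]·[m, b]ᵀ = [-336, -38]ᵀ.
Δ = 274·5 − 26² = 694.
m = ((-336)·5 − 26·(-38))/694 = -346/347; b = (274·(-38) − 26·(-336))/694 = -838/347.
At d = 7: f̂ = (-346/347)·(7) + (-838/347)·(1) = -3260/347.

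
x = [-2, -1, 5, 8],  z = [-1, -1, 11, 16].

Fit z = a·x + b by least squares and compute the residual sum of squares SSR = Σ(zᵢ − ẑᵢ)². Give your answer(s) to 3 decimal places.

Entries of AᵀA: Σx·x = 94, Σx = 10, Σ1 = 4.
And Σx·z = 186, Σz = 25.
Normal equations: [[94, 10]; [10, 4]]·[a, b]ᵀ = [186, 25]ᵀ.
det = 94·4 − 10² = 276.
a = (186·4 − 10·25)/276 = 247/138; b = (94·25 − 10·186)/276 = 245/138.
Residuals: 37/46, -68/69, 19/69, -13/138; SSR = 235/138.

SSR = 1.703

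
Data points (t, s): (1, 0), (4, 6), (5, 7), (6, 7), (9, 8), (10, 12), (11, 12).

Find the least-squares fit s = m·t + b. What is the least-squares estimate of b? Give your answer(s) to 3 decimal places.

The normal equations are: 380·m + 46·b = 425;  46·m + 7·b = 52.
Eliminating b: 7·(row 1) − 46·(row 2) gives 544·m = 7·425 − 46·52 = 583, so m = 583/544.
Then b = (52 − 46·(583/544))/7 = 105/272.

b = 0.386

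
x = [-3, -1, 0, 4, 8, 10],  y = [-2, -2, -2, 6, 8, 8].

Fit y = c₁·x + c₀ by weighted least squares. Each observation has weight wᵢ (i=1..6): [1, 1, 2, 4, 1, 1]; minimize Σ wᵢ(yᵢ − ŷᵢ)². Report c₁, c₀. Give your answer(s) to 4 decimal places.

c₁ = 1.0270, c₀ = 0.1189

MᵀWM·[c₁, c₀]ᵀ = MᵀWy reads: 238·c₁ + 30·c₀ = 248;  30·c₁ + 10·c₀ = 32.
(Σwᵢ·x·x = 238, Σwᵢ·x = 30, Σwᵢ·1 = 10, Σwᵢ·x·y = 248, Σwᵢ·y = 32.)
Eliminating c₀: 10·(row 1) − 30·(row 2) gives 1480·c₁ = 10·248 − 30·32 = 1520, so c₁ = 38/37.
Then c₀ = (32 − 30·(38/37))/10 = 22/185.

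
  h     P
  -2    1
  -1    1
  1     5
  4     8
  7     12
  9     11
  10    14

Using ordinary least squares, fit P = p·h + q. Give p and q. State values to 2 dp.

p = 1.06, q = 3.17

Sums needed: Σh·h = 252, Σh = 28, Σ1 = 7.
For XᵀP: Σh·P = 357, ΣP = 52.
So XᵀX·[p, q]ᵀ = XᵀP: [[252, 28]; [28, 7]]·[p, q]ᵀ = [357, 52]ᵀ.
Δ = 252·7 − 28² = 980.
p = (357·7 − 28·52)/980 = 149/140; q = (252·52 − 28·357)/980 = 111/35.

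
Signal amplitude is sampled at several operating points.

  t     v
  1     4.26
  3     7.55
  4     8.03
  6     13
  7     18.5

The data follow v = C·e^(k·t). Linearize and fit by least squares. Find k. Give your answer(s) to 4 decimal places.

k = 0.2327

Taking logs, ln v = k·t + ln C, so regress ln v on t.
Σt = 21.0000, Σ(t)² = 111.0000, Σln v = 11.0367, Σt·ln v = 51.6607.
Equations: 111.0000·k + 21.0000·ln C = 51.6607;  21.0000·k + 5·ln C = 11.0367.
Δ = 111.0000·5 − (21.0000)² = 114.0000; k = (51.6607·5 − 21.0000·11.0367)/114.0000 = 0.23274, ln C = (111.0000·11.0367 − 21.0000·51.6607)/114.0000 = 1.22983.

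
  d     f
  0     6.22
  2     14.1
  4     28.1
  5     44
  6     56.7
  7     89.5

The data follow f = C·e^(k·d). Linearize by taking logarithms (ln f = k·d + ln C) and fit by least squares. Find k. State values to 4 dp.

k = 0.3747

Taking logs, ln f = k·d + ln C, so regress ln f on d.
Over the data: Σd = 24.0000, Σ(d)² = 130.0000, Σln f = 20.1259, Σd·ln f = 93.2427.
Normal system: [[130.0000, 24.0000]; [24.0000, 6]]·[k, ln C]ᵀ = [93.2427, 20.1259]ᵀ.
Δ = 130.0000·6 − (24.0000)² = 204.0000; k = (93.2427·6 − 24.0000·20.1259)/204.0000 = 0.37468, ln C = (130.0000·20.1259 − 24.0000·93.2427)/204.0000 = 1.85561.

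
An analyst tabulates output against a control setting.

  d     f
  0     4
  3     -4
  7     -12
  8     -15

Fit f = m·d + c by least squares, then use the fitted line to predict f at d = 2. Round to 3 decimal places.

Forming MᵀM = [[122, 18]; [18, 4]] and Mᵀf = [-216, -27]ᵀ gives MᵀM·[m, c]ᵀ = Mᵀf.
Eliminating c: 4·(row 1) − 18·(row 2) gives 164·m = 4·(-216) − 18·(-27) = -378, so m = -189/82.
Then c = ((-27) − 18·(-189/82))/4 = 297/82.
At d = 2: f̂ = (-189/82)·(2) + (297/82)·(1) = -81/82.

f̂ = -0.988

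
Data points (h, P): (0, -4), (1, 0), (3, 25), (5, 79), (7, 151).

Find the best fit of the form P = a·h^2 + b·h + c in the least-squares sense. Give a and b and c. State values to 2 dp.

XᵀX·[a, b, c]ᵀ = XᵀP reads: 3108·a + 496·b + 84·c = 9599;  496·a + 84·b + 16·c = 1527;  84·a + 16·b + 5·c = 251.
(Σh^2·h^2 = 3108, Σh^2·h = 496, Σh^2 = 84, Σh·h = 84, Σh = 16, Σ1 = 5, Σh^2·P = 9599, Σh·P = 1527, ΣP = 251.)
Inverting the 3×3 Gram matrix, [a, b, c]ᵀ = [15111/5044, 6635/5044, -5472/1261]ᵀ.

a = 3.00, b = 1.32, c = -4.34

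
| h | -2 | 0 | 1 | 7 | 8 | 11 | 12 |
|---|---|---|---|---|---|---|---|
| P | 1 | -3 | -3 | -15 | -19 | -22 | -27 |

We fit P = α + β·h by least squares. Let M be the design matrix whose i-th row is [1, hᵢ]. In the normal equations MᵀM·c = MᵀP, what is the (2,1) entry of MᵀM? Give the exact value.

37

Row 2 ↔ basis h, column 1 ↔ basis 1, so (MᵀM)_{2,1} = Σᵢ h = (-2)·(1) + (0)·(1) + (1)·(1) + (7)·(1) + (8)·(1) + (11)·(1) + (12)·(1) = 37.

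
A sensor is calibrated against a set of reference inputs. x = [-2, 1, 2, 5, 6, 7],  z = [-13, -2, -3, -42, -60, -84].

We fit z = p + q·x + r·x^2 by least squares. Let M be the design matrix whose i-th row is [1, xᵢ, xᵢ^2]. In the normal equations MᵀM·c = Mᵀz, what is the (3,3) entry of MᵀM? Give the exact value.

Row 3 ↔ basis x^2, column 3 ↔ basis x^2, so (MᵀM)_{3,3} = Σᵢ (x^2)·(x^2) = (4)·(4) + (1)·(1) + (4)·(4) + (25)·(25) + (36)·(36) + (49)·(49) = 4355.

4355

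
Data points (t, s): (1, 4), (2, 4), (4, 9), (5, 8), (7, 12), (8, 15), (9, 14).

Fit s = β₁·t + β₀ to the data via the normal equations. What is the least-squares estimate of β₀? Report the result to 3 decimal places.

β₀ = 2.063

Sums needed: Σt·t = 240, Σt = 36, Σ1 = 7.
For Xᵀs: Σt·s = 418, Σs = 66.
Normal equations: [[240, 36]; [36, 7]]·[β₁, β₀]ᵀ = [418, 66]ᵀ.
Eliminating β₀: 7·(row 1) − 36·(row 2) gives 384·β₁ = 7·418 − 36·66 = 550, so β₁ = 275/192.
Then β₀ = (66 − 36·(275/192))/7 = 33/16.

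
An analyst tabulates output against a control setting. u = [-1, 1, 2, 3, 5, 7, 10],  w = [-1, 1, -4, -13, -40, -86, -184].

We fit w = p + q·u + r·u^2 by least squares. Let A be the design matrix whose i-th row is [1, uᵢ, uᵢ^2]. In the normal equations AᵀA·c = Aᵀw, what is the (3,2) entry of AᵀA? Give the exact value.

Row 3 ↔ basis u^2, column 2 ↔ basis u, so (AᵀA)_{3,2} = Σᵢ (u^2)·(u) = (1)·(-1) + (1)·(1) + (4)·(2) + (9)·(3) + (25)·(5) + (49)·(7) + (100)·(10) = 1503.

1503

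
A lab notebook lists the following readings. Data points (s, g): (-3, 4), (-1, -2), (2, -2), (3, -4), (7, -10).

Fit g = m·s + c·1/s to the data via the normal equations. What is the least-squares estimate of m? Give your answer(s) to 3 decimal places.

From the data, Σs·s = 72, Σs·1/s = 5, Σ1/s·1/s = 2633/1764.
For Mᵀg: Σs·g = -96, Σ1/s·g = -65/21.
Determinant 72·(2633/1764) − 5² = 4041/49.
m = ((-96)·(2633/1764) − 5·(-65/21))/(4041/49) = -6263/4041; c = (72·(-65/21) − 5·(-96))/(4041/49) = 1400/449.

m = -1.550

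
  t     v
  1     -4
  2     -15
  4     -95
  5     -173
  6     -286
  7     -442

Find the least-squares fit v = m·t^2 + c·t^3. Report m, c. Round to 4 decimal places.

m = -1.7216, c = -1.0413

Normal-equation sums: Σt^2·t^2 = 4595, Σt^2·t^3 = 28765, Σt^3·t^3 = 184091.
For Mᵀv: Σt^2·v = -37863, Σt^3·v = -241211.
Δ = 4595·184091 − 28765² = 18472920.
m = ((-37863)·184091 − 28765·(-241211))/18472920 = -15901559/9236460; c = (4595·(-241211) − 28765·(-37863))/18472920 = -1923535/1847292.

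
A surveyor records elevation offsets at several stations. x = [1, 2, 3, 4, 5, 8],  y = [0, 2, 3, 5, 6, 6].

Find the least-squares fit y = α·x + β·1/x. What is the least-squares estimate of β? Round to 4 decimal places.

The normal equations are: 119·α + 6·β = 111;  6·α + (21301/14400)·β = 26/5.
Eliminating β: (21301/14400)·(row 1) − 6·(row 2) gives (2016419/14400)·α = (21301/14400)·111 − 6·(26/5) = 638377/4800, so α = 1915131/2016419.
Then β = ((26/5) − 6·(1915131/2016419))/(21301/14400) = -679680/2016419.

β = -0.3371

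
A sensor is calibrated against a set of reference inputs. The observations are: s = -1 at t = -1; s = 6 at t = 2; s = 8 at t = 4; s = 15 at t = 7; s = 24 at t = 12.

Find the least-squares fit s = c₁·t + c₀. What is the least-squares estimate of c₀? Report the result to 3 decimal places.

c₀ = 1.247

Compute the Gram sums: Σt·t = 214, Σt = 24, Σ1 = 5.
And Σt·s = 438, Σs = 52.
Δ = 214·5 − 24² = 494.
c₁ = (438·5 − 24·52)/494 = 471/247; c₀ = (214·52 − 24·438)/494 = 308/247.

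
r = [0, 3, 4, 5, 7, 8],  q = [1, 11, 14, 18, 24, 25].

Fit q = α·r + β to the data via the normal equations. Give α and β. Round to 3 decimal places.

α = 3.096, β = 1.566

With design matrix X, XᵀX = [[163, 27]; [27, 6]] and Xᵀq = [547, 93]ᵀ.
det = 163·6 − 27² = 249.
α = (547·6 − 27·93)/249 = 257/83; β = (163·93 − 27·547)/249 = 130/83.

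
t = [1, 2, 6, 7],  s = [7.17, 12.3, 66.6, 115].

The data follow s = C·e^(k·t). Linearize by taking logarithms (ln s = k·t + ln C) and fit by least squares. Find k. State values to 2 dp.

With ln sᵢ as the transformed response and tᵢ as the regressor:
XᵀX = [[90.0000, 16.0000]; [16.0000, 4]], rhs = [65.3959, 13.4231]ᵀ  (here Σt = 16.0000, Σ(t)² = 90.0000, Σln s = 13.4231, Σt·ln s = 65.3959).
Slope k = (n·Σt·ln s − Σt·Σln s)/(n·Σ(t)² − (Σt)²) = (4·65.3959 − 16.0000·13.4231)/104.0000 = 0.45013; ln C = (Σln s − k·Σt)/n = 1.55528.

k = 0.45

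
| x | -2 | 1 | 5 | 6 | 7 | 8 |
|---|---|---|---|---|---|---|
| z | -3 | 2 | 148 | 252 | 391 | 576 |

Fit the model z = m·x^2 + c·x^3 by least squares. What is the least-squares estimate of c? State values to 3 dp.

c = 1.009

Forming MᵀM = [[8435, 60445]; [60445, 442139]] and Mᵀz = [68785, 501983]ᵀ gives MᵀM·[m, c]ᵀ = Mᵀz.
Δ = 8435·442139 − 60445² = 75844440.
m = (68785·442139 − 60445·501983)/75844440 = 194913/210679; c = (8435·501983 − 60445·68785)/75844440 = 30364/30097.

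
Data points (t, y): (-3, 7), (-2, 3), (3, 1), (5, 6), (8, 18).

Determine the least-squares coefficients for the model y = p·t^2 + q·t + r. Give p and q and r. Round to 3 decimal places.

p = 0.392, q = -0.895, r = 0.277

Normal-equation sums: Σt^2·t^2 = 4899, Σt^2·t = 629, Σt^2 = 111, Σt·t = 111, Σt = 11, Σ1 = 5.
Moment sums: Σt^2·y = 1386, Σt·y = 150, Σy = 35.
Normal equations: [[4899, 629, 111]; [629, 111, 11]; [111, 11, 5]]·[p, q, r]ᵀ = [1386, 150, 35]ᵀ.
Solving the 3×3 system (Gaussian elimination) gives p = 61927/158174, q = -141507/158174, r = 21877/79087.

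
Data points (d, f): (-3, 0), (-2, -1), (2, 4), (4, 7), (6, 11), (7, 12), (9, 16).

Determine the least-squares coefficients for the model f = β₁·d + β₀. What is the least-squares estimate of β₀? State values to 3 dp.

Compute the Gram sums: Σd·d = 199, Σd = 23, Σ1 = 7.
Right-hand side: Σd·f = 332, Σf = 49.
XᵀX·[β₁, β₀]ᵀ = Xᵀf becomes [[199, 23]; [23, 7]]·[β₁, β₀]ᵀ = [332, 49]ᵀ.
Determinant 199·7 − 23² = 864.
β₁ = (332·7 − 23·49)/864 = 133/96; β₀ = (199·49 − 23·332)/864 = 235/96.

β₀ = 2.448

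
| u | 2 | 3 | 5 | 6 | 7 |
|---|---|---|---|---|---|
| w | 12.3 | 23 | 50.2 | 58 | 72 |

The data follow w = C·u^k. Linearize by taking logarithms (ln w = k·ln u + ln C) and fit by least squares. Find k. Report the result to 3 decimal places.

Taking logs, ln w = k·ln u + ln C, so regress ln w on ln u.
Σln u = 7.1389, Σ(ln u)² = 11.2747, Σln w = 17.8982, Σln u·ln w = 27.0841.
Normal system: [[11.2747, 7.1389]; [7.1389, 5]]·[k, ln C]ᵀ = [27.0841, 17.8982]ᵀ.
Slope k = (n·Σln u·ln w − Σln u·Σln w)/(n·Σ(ln u)² − (Σln u)²) = (5·27.0841 − 7.1389·17.8982)/5.4099 = 1.41366; ln C = (Σln w − k·Σln u)/n = 1.56126.

k = 1.414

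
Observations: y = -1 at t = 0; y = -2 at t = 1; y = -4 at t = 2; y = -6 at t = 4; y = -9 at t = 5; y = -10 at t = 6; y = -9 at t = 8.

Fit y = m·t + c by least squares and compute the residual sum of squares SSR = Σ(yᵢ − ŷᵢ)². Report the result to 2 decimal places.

SSR = 9.11

Entries of XᵀX: Σt·t = 146, Σt = 26, Σ1 = 7.
Moment sums: Σt·y = -211, Σy = -41.
So XᵀX·[m, c]ᵀ = Xᵀy: [[146, 26]; [26, 7]]·[m, c]ᵀ = [-211, -41]ᵀ.
Δ = 146·7 − 26² = 346.
m = ((-211)·7 − 26·(-41))/346 = -411/346; c = (146·(-41) − 26·(-211))/346 = -250/173.
Residuals: 77/173, 219/346, -31/173, 34/173, -559/346, -247/173, 337/173; SSR = 3153/346.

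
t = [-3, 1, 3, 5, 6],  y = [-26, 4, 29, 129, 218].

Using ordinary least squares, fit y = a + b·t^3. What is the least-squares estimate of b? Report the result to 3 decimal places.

Sums needed: Σ1 = 5, Σt^3 = 342, Σt^3·t^3 = 63740.
Right-hand side: Σy = 354, Σt^3·y = 64702.
So MᵀM·[a, b]ᵀ = Mᵀy: [[5, 342]; [342, 63740]]·[a, b]ᵀ = [354, 64702]ᵀ.
Eliminating b: 63740·(row 1) − 342·(row 2) gives 201736·a = 63740·354 − 342·64702 = 435876, so a = 108969/50434.
Then b = (64702 − 342·(108969/50434))/63740 = 101221/100868.

b = 1.003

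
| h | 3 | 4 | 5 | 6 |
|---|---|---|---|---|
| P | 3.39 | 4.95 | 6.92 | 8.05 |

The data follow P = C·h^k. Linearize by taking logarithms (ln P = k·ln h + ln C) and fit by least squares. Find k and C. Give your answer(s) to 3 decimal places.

Linearized form: ln P = k·ln h + ln C. From the 4 transformed points,
Σln h = 5.8861, Σ(ln h)² = 8.9295, Σln P = 6.8403, Σln h·ln P = 10.4088.
Normal system: [[8.9295, 5.8861]; [5.8861, 4]]·[k, ln C]ᵀ = [10.4088, 6.8403]ᵀ.
Slope k = (n·Σln h·ln P − Σln h·Σln P)/(n·Σ(ln h)² − (Σln h)²) = (4·10.4088 − 5.8861·6.8403)/1.0716 = 1.28070; ln C = (Σln P − k·Σln h)/n = -0.17451, so C = exp(-0.17451) = 0.83987.

k = 1.281, C = 0.840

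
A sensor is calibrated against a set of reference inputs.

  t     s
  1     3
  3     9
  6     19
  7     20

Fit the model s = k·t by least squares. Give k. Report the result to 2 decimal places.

Setting ∂/∂k … = 0 gives: 95·k = 284.
Hence k = 284 / 95 ≈ 2.98947.

k = 2.99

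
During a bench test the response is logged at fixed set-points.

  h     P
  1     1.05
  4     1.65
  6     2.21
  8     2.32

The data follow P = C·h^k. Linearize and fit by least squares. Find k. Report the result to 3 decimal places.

Taking logs, ln P = k·ln h + ln C, so regress ln P on ln h.
Σln h = 5.2575, Σ(ln h)² = 9.4563, Σln P = 2.1841, Σln h·ln P = 3.8651.
Equations: 9.4563·k + 5.2575·ln C = 3.8651;  5.2575·k + 4·ln C = 2.1841.
Slope k = (n·Σln h·ln P − Σln h·Σln P)/(n·Σ(ln h)² − (Σln h)²) = (4·3.8651 − 5.2575·2.1841)/10.1839 = 0.39054; ln C = (Σln P − k·Σln h)/n = 0.03272.

k = 0.391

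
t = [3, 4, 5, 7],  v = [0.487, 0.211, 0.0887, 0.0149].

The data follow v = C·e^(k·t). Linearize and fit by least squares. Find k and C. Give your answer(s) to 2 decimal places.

Linearized form: ln v = k·t + ln C. From the 4 transformed points,
XᵀX = [[99.0000, 19.0000]; [19.0000, 4]], rhs = [-49.9393, -8.9043]ᵀ  (here Σt = 19.0000, Σ(t)² = 99.0000, Σln v = -8.9043, Σt·ln v = -49.9393).
Δ = 99.0000·4 − (19.0000)² = 35.0000; k = (-49.9393·4 − 19.0000·-8.9043)/35.0000 = -0.87360, ln C = (99.0000·-8.9043 − 19.0000·-49.9393)/35.0000 = 1.92352, so C = exp(1.92352) = 6.84500.

k = -0.87, C = 6.85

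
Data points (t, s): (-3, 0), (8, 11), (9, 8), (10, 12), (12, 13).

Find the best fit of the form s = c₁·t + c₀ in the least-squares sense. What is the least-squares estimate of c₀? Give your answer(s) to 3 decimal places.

From the data, Σt·t = 398, Σt = 36, Σ1 = 5.
Moment sums: Σt·s = 436, Σs = 44.
So MᵀM·[c₁, c₀]ᵀ = Mᵀs: [[398, 36]; [36, 5]]·[c₁, c₀]ᵀ = [436, 44]ᵀ.
det = 398·5 − 36² = 694.
c₁ = (436·5 − 36·44)/694 = 298/347; c₀ = (398·44 − 36·436)/694 = 908/347.

c₀ = 2.617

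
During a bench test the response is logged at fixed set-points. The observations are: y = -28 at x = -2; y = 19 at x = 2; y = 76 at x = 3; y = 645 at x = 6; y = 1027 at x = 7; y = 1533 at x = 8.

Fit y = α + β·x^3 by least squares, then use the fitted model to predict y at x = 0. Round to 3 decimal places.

ŷ = -4.486

Entries of AᵀA: Σ1 = 6, Σx^3 = 1098, Σx^3·x^3 = 427306.
Moment sums: Σy = 3272, Σx^3·y = 1278905.
AᵀA·[α, β]ᵀ = Aᵀy becomes [[6, 1098]; [1098, 427306]]·[α, β]ᵀ = [3272, 1278905]ᵀ.
det = 6·427306 − 1098² = 1358232.
α = (3272·427306 − 1098·1278905)/1358232 = -3046229/679116; β = (6·1278905 − 1098·3272)/1358232 = 680129/226372.
At x = 0: ŷ = (-3046229/679116)·(1) + (680129/226372)·(0) = -3046229/679116.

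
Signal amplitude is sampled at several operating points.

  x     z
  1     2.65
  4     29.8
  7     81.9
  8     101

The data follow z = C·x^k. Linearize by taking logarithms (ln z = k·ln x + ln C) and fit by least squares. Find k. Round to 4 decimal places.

Let Y = ln z. Fitting Y = k·ln x + ln C by least squares:
Sums: Σln x = 5.4116, Σ(ln x)² = 10.0325, Σln z = 13.3897, Σln x·ln z = 22.8754.
Normal system: [[10.0325, 5.4116]; [5.4116, 4]]·[k, ln C]ᵀ = [22.8754, 13.3897]ᵀ.
Slope k = (n·Σln x·ln z − Σln x·Σln z)/(n·Σ(ln x)² − (Σln x)²) = (4·22.8754 − 5.4116·13.3897)/10.8439 = 1.75594; ln C = (Σln z − k·Σln x)/n = 0.97180.

k = 1.7559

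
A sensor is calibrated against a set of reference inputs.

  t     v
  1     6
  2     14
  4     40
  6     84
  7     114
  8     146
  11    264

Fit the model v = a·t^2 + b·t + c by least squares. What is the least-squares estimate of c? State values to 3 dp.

The normal system AᵀA·[a, b, c]ᵀ = Aᵀv is [[22707, 2475, 291]; [2475, 291, 39]; [291, 39, 7]]·[a, b, c]ᵀ = [50600, 5568, 668]ᵀ.
Solving the 3×3 system (Gaussian elimination) gives a = 15563/7767, b = 4765/2589, c = 4858/2589.

c = 1.876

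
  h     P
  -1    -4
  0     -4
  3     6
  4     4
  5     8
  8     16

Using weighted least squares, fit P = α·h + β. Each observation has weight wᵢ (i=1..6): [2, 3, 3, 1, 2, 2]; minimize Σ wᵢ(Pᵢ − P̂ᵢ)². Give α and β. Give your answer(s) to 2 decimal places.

α = 2.31, β = -2.72

Forming MᵀWM = [[223, 37]; [37, 13]] and MᵀWP = [414, 50]ᵀ gives MᵀWM·[α, β]ᵀ = MᵀWP.
det = 223·13 − 37² = 1530.
α = (414·13 − 37·50)/1530 = 1766/765; β = (223·50 − 37·414)/1530 = -2084/765.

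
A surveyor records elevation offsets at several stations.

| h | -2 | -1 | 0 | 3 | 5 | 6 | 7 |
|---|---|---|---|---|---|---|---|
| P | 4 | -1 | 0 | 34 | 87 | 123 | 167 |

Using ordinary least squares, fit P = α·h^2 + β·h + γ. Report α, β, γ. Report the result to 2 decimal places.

Setting ∂/∂α … = 0 gives: 4420·α + 702·β + 124·γ = 15107;  702·α + 124·β + 18·γ = 2437;  124·α + 18·β + 7·γ = 414.
Row-reducing yields α = 273907/90978, β = 85421/30326, γ = -65165/45489.

α = 3.01, β = 2.82, γ = -1.43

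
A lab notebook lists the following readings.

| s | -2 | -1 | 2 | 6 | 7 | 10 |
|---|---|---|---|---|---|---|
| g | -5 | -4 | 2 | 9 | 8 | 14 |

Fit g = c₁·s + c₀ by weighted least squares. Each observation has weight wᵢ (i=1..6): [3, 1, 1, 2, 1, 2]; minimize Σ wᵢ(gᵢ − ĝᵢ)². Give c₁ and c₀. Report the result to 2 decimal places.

MᵀWM·[c₁, c₀]ᵀ = MᵀWg reads: 338·c₁ + 34·c₀ = 482;  34·c₁ + 10·c₀ = 37.
(Σwᵢ·s·s = 338, Σwᵢ·s = 34, Σwᵢ·1 = 10, Σwᵢ·s·g = 482, Σwᵢ·g = 37.)
det = 338·10 − 34² = 2224.
c₁ = (482·10 − 34·37)/2224 = 1781/1112; c₀ = (338·37 − 34·482)/2224 = -1941/1112.

c₁ = 1.60, c₀ = -1.75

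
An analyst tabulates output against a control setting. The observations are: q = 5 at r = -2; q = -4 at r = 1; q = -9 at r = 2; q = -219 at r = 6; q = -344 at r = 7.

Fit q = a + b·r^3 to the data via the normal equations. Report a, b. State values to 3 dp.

The normal system XᵀX·[a, b]ᵀ = Xᵀq is [[5, 560]; [560, 164434]]·[a, b]ᵀ = [-571, -165412]ᵀ.
Δ = 5·164434 − 560² = 508570.
a = ((-571)·164434 − 560·(-165412))/508570 = -630547/254285; b = (5·(-165412) − 560·(-571))/508570 = -50730/50857.

a = -2.480, b = -0.998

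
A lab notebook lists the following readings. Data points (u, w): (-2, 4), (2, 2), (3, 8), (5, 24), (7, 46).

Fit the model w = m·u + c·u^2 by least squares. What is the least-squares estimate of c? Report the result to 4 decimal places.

Normal-equation sums: Σu·u = 91, Σu·u^2 = 495, Σu^2·u^2 = 3139.
Right-hand side: Σu·w = 462, Σu^2·w = 2950.
MᵀM·[m, c]ᵀ = Mᵀw becomes [[91, 495]; [495, 3139]]·[m, c]ᵀ = [462, 2950]ᵀ.
Determinant 91·3139 − 495² = 40624.
m = (462·3139 − 495·2950)/40624 = -627/2539; c = (91·2950 − 495·462)/40624 = 2485/2539.

c = 0.9787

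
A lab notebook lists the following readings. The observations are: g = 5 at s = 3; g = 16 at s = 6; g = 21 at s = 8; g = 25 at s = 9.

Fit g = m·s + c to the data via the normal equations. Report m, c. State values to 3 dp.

m = 3.262, c = -4.452

Sums needed: Σs·s = 190, Σs = 26, Σ1 = 4.
For Aᵀg: Σs·g = 504, Σg = 67.
Normal equations: [[190, 26]; [26, 4]]·[m, c]ᵀ = [504, 67]ᵀ.
Eliminating c: 4·(row 1) − 26·(row 2) gives 84·m = 4·504 − 26·67 = 274, so m = 137/42.
Then c = (67 − 26·(137/42))/4 = -187/42.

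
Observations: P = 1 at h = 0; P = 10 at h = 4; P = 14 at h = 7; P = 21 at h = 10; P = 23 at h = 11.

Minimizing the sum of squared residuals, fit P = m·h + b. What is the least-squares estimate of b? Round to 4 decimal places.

b = 1.2365

Setting ∂/∂m … = 0 gives: 286·m + 32·b = 601;  32·m + 5·b = 69.
Determinant 286·5 − 32² = 406.
m = (601·5 − 32·69)/406 = 797/406; b = (286·69 − 32·601)/406 = 251/203.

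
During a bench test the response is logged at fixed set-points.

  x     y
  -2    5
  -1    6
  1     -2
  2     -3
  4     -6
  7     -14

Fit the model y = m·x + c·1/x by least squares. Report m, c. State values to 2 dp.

m = -1.80, c = -1.82

The normal system AᵀA·[m, c]ᵀ = Aᵀy is [[75, 6]; [6, 2025/784]]·[m, c]ᵀ = [-146, -31/2]ᵀ.
Eliminating c: (2025/784)·(row 1) − 6·(row 2) gives (123651/784)·m = (2025/784)·(-146) − 6·(-31/2) = -111369/392, so m = -74246/41217.
Then c = ((-31/2) − 6·(-74246/41217))/(2025/784) = -74872/41217.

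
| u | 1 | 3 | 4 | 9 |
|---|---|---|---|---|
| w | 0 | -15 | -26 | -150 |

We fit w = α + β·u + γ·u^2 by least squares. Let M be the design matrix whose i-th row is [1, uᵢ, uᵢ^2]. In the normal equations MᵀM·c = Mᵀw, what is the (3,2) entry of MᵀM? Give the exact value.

Row 3 ↔ basis u^2, column 2 ↔ basis u, so (MᵀM)_{3,2} = Σᵢ (u^2)·(u) = (1)·(1) + (9)·(3) + (16)·(4) + (81)·(9) = 821.

821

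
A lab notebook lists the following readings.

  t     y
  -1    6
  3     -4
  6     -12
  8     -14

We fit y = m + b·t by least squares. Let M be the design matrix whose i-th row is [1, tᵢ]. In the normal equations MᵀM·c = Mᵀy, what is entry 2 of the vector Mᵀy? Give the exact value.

Entry 2 ↔ basis t, so (Mᵀy)_{2} = Σᵢ (t)·yᵢ = (-1)·(6) + (3)·(-4) + (6)·(-12) + (8)·(-14) = -202.

-202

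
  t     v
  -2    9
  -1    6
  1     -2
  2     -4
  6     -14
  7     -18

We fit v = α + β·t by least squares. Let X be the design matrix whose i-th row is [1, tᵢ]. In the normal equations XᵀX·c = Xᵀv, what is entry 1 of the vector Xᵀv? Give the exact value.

Entry 1 ↔ basis 1, so (Xᵀv)_{1} = Σᵢ vᵢ = (1)·(9) + (1)·(6) + (1)·(-2) + (1)·(-4) + (1)·(-14) + (1)·(-18) = -23.

-23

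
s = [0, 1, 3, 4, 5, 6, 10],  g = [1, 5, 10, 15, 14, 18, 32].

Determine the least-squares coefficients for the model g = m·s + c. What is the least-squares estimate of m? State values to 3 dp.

m = 2.983

From the data, Σs·s = 187, Σs = 29, Σ1 = 7.
For Mᵀg: Σs·g = 593, Σg = 95.
Normal equations: [[187, 29]; [29, 7]]·[m, c]ᵀ = [593, 95]ᵀ.
Eliminating c: 7·(row 1) − 29·(row 2) gives 468·m = 7·593 − 29·95 = 1396, so m = 349/117.
Then c = (95 − 29·(349/117))/7 = 142/117.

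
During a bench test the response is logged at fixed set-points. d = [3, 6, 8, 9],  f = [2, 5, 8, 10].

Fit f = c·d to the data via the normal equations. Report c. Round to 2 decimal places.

c = 1.00

Forming AᵀA = [[190]] and Aᵀf = [190]ᵀ gives AᵀA·[c]ᵀ = Aᵀf.
c = 190/190 = 1.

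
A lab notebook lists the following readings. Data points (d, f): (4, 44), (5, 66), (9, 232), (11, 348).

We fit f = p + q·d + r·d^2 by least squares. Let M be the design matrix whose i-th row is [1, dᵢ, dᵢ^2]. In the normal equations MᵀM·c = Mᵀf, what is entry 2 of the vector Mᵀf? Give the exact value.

Entry 2 ↔ basis d, so (Mᵀf)_{2} = Σᵢ (d)·fᵢ = (4)·(44) + (5)·(66) + (9)·(232) + (11)·(348) = 6422.

6422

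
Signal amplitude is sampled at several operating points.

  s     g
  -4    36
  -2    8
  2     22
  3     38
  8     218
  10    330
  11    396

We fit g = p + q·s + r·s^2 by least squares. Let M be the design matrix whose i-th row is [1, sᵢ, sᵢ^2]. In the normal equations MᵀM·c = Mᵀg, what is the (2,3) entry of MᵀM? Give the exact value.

2806

Row 2 ↔ basis s, column 3 ↔ basis s^2, so (MᵀM)_{2,3} = Σᵢ (s)·(s^2) = (-4)·(16) + (-2)·(4) + (2)·(4) + (3)·(9) + (8)·(64) + (10)·(100) + (11)·(121) = 2806.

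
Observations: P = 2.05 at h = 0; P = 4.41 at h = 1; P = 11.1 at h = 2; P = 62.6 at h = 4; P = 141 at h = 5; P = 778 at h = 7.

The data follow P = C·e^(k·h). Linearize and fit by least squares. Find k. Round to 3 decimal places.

k = 0.854

Let Y = ln P. Fitting Y = k·h + ln C by least squares:
Σh = 19.0000, Σ(h)² = 95.0000, Σln P = 20.3509, Σh·ln P = 94.1857.
Equations: 95.0000·k + 19.0000·ln C = 94.1857;  19.0000·k + 6·ln C = 20.3509.
Solving (det = 209.0000): k = 0.85381, ln C = 0.68808.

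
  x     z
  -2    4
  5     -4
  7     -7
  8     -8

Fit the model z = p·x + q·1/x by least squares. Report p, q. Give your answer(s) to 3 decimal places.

Compute the Gram sums: Σx·x = 142, Σx·1/x = 4, Σ1/x·1/x = 25561/78400.
For Mᵀz: Σx·z = -141, Σ1/x·z = -24/5.
Eliminating q: (25561/78400)·(row 1) − 4·(row 2) gives (1187631/39200)·p = (25561/78400)·(-141) − 4·(-24/5) = -2098821/78400, so p = -699607/791754.
Then q = ((-24/5) − 4·(-699607/791754))/(25561/78400) = -1536640/395877.

p = -0.884, q = -3.882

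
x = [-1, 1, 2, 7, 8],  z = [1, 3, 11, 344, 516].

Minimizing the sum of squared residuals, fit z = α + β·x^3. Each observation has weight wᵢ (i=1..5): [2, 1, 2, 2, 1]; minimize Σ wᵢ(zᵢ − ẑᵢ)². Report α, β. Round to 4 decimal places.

Setting ∂/∂α … = 0 gives: 8·α + 1213·β = 1231;  1213·α + 497573·β = 500353.
det = 8·497573 − 1213² = 2509215.
α = (1231·497573 − 1213·500353)/2509215 = 5584174/2509215; β = (8·500353 − 1213·1231)/2509215 = 2509621/2509215.

α = 2.2255, β = 1.0002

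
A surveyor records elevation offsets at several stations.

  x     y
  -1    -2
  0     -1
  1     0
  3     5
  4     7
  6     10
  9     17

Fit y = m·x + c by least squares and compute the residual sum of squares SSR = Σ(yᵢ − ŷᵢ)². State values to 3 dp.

SSR = 2.542

Forming AᵀA = [[144, 22]; [22, 7]] and Aᵀy = [258, 36]ᵀ gives AᵀA·[m, c]ᵀ = Aᵀy.
det = 144·7 − 22² = 524.
m = (258·7 − 22·36)/524 = 507/262; c = (144·36 − 22·258)/524 = -123/131.
Residuals: 229/262, -8/131, -261/262, 35/262, 26/131, -88/131, 137/262; SSR = 333/131.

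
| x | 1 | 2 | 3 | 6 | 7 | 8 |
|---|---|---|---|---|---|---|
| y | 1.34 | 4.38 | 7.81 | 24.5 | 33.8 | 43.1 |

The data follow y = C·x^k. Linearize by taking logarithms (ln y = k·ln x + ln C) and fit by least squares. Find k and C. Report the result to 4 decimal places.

k = 1.6507, C = 1.3381

Taking logs, ln y = k·ln x + ln C, so regress ln y on ln x.
AᵀA = [[13.0084, 7.6089]; [7.6089, 6]], rhs = [23.6897, 14.3078]ᵀ  (here Σln x = 7.6089, Σ(ln x)² = 13.0084, Σln y = 14.3078, Σln x·ln y = 23.6897).
Solving (det = 20.1558): k = 1.65075, ln C = 0.29124, so C = exp(0.29124) = 1.33809.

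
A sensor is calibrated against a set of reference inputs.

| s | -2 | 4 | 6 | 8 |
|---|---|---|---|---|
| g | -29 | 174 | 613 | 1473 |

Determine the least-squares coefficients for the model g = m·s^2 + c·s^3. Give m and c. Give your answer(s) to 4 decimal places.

With design matrix X, XᵀX = [[5664, 41536]; [41536, 312960]] and Xᵀg = [119008, 897952]ᵀ.
Determinant 5664·312960 − 41536² = 47366144.
m = (119008·312960 − 41536·897952)/47366144 = -25679/23128; c = (5664·897952 − 41536·119008)/47366144 = 2365/784.

m = -1.1103, c = 3.0166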